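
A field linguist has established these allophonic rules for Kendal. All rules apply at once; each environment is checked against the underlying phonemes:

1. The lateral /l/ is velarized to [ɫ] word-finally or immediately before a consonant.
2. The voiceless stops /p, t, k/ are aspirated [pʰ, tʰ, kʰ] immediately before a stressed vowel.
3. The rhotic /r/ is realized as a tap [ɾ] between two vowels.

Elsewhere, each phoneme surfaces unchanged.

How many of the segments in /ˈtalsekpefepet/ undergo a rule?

2

Segments that undergo a rule: /t/ → [tʰ] (rule 2); /l/ → [ɫ] (rule 1).
All other segments surface unchanged.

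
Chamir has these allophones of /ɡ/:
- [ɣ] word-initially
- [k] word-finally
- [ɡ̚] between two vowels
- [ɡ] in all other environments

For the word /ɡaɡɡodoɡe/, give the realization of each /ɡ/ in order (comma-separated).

[ɣ], [ɡ], [ɡ], [ɡ̚]

Occurrence 1 (position 1): word-initially → [ɣ].
Occurrence 2 (position 3): no conditioning environment matches → elsewhere allophone [ɡ].
Occurrence 3 (position 4): no conditioning environment matches → elsewhere allophone [ɡ].
Occurrence 4 (position 8): between two vowels → [ɡ̚].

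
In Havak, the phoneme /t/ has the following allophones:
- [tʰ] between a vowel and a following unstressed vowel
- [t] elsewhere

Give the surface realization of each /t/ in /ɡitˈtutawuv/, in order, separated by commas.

[t], [t], [tʰ]

Occurrence 1 (position 3): no conditioning environment matches → elsewhere allophone [t].
Occurrence 2 (position 4): no conditioning environment matches → elsewhere allophone [t].
Occurrence 3 (position 6): between a vowel and a following unstressed vowel → [tʰ].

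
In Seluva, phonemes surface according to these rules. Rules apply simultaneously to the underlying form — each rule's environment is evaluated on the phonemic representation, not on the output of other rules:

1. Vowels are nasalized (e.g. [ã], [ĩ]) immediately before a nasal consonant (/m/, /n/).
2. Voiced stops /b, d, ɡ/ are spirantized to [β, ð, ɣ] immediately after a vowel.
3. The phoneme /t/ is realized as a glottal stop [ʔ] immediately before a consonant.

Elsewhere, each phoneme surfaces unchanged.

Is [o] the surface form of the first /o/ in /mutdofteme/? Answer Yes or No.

/o/ — between /d/ and /f/; rule 1 does not apply here → [o].
The actual realization is [o], which matches [o].

Yes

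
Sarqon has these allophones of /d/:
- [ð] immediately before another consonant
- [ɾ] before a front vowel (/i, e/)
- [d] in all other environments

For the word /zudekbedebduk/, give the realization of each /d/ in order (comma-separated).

Occurrence 1 (position 3): before a front vowel (/i, e/) → [ɾ].
Occurrence 2 (position 8): before a front vowel (/i, e/) → [ɾ].
Occurrence 3 (position 11): no conditioning environment matches → elsewhere allophone [d].

[ɾ], [ɾ], [d]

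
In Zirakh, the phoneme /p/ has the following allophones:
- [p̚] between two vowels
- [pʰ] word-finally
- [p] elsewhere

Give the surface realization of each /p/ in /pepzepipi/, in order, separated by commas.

Occurrence 1 (position 1): no conditioning environment matches → elsewhere allophone [p].
Occurrence 2 (position 3): no conditioning environment matches → elsewhere allophone [p].
Occurrence 3 (position 6): between two vowels → [p̚].
Occurrence 4 (position 8): between two vowels → [p̚].

[p], [p], [p̚], [p̚]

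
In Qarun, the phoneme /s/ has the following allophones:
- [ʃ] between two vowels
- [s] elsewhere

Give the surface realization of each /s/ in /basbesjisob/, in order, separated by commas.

[s], [s], [ʃ]

Occurrence 1 (position 3): no conditioning environment matches → elsewhere allophone [s].
Occurrence 2 (position 6): no conditioning environment matches → elsewhere allophone [s].
Occurrence 3 (position 9): between two vowels → [ʃ].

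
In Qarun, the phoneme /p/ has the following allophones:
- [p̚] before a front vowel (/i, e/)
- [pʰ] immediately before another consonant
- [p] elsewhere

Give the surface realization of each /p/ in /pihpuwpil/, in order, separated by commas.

Occurrence 1 (position 1): before a front vowel (/i, e/) → [p̚].
Occurrence 2 (position 4): no conditioning environment matches → elsewhere allophone [p].
Occurrence 3 (position 7): before a front vowel (/i, e/) → [p̚].

[p̚], [p], [p̚]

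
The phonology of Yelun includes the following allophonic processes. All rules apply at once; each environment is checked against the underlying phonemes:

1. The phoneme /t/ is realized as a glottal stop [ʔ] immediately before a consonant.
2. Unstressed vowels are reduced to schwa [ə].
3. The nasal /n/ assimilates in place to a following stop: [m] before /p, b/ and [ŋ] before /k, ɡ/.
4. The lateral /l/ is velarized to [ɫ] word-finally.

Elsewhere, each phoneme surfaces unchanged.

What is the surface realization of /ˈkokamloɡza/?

/o/ — between /k/ and /k/; rule 2 does not apply here → [o].
/a/ (between /k/ and /m/): in an unstressed syllable, so rule 2 applies → [ə].
/l/ (between /m/ and /o/) fails the environment for rule 4, so it stays [l].
/o/ — between /l/ and /ɡ/, in an unstressed syllable — surfaces as [ə] (rule 2).
/a/ meets the environment for rule 2 (in an unstressed syllable) → [ə].

[ˈkokəmləɡzə]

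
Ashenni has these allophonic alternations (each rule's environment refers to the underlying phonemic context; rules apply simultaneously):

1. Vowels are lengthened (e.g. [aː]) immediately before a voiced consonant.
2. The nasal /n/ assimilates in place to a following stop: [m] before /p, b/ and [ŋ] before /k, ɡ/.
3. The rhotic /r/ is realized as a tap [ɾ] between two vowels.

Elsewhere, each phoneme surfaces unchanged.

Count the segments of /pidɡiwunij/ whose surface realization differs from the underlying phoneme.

4

Segments that undergo a rule: /i/ → [iː] (rule 1); /i/ → [iː] (rule 1); /u/ → [uː] (rule 1); /i/ → [iː] (rule 1).
All other segments surface unchanged.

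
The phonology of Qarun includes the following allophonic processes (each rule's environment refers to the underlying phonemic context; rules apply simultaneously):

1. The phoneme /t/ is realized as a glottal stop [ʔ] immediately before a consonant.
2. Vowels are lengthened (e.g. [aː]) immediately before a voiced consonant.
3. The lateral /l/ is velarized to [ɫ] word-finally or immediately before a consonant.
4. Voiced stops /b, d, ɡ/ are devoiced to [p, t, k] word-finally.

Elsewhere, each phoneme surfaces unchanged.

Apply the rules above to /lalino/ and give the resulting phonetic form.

/l/ — word-initial; rule 3 does not apply here → [l].
Rule 2 applies to /a/ (between /l/ and /l/: before a voiced consonant) → [aː].
/l/ — between /a/ and /i/; rule 3 does not apply here → [l].
/i/ — between /l/ and /n/, before a voiced consonant — surfaces as [iː] (rule 2).
/n/ (between /i/ and /o/): no rule targets it → [n].
/o/ (word-final) fails the environment for rule 2, so it stays [o].

[laːliːno]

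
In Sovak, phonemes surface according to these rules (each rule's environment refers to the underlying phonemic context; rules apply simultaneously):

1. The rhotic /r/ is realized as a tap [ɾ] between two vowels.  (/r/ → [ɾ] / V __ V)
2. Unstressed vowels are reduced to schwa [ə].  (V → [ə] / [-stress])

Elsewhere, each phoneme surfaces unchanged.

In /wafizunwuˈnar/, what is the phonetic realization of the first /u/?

/u/ (between /z/ and /n/): in an unstressed syllable, so rule 2 applies → [ə].

[ə]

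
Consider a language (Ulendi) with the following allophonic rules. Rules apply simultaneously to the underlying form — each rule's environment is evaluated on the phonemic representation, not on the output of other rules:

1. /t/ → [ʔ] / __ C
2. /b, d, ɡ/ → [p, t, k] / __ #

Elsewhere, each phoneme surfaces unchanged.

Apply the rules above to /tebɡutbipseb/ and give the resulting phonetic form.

/t/ (word-initial) fails the environment for rule 1, so it stays [t].
/e/ — not in any rule's target class → [e].
/b/ (between /e/ and /ɡ/) is in the target of rule 2 but the environment (word-finally) is not met → [b].
/ɡ/ (between /b/ and /u/) is in the target of rule 2 but the environment (word-finally) is not met → [ɡ].
/u/ stays [u].
/t/ — between /u/ and /b/, immediately before a consonant — surfaces as [ʔ] (rule 1).
/b/ (between /t/ and /i/) is in the target of rule 2 but the environment (word-finally) is not met → [b].
/i/ — not in any rule's target class → [i].
/p/ (between /i/ and /s/) is unaffected → [p].
/s/ (between /p/ and /e/) is unaffected → [s].
/e/ (between /s/ and /b/) is unaffected → [e].
Rule 2 applies to /b/ (word-final: word-finally) → [p].

[tebɡuʔbipsep]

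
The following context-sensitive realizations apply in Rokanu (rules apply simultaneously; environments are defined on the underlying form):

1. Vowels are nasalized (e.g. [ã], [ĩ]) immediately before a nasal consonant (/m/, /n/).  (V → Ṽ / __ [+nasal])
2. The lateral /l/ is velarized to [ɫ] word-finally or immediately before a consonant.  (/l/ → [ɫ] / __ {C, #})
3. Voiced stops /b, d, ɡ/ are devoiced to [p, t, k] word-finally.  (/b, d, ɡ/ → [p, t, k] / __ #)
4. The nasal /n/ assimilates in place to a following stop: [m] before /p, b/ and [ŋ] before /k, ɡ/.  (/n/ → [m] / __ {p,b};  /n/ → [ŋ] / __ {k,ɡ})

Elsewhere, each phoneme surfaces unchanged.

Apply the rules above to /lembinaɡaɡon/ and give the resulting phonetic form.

[lẽmbĩnaɡaɡõn]

/l/ (word-initial) fails the environment for rule 2, so it stays [l].
/e/ (between /l/ and /m/): before a nasal consonant, so rule 1 applies → [ẽ].
/m/ — not in any rule's target class → [m].
/b/ (between /m/ and /i/) is in the target of rule 3 but the environment (word-finally) is not met → [b].
/i/ — between /b/ and /n/, before a nasal consonant — surfaces as [ĩ] (rule 1).
/n/ (between /i/ and /a/) fails the environment for rule 4, so it stays [n].
/a/ (between /n/ and /ɡ/) fails the environment for rule 1, so it stays [a].
/ɡ/ — between /a/ and /a/; rule 3 does not apply here → [ɡ].
/a/ — between /ɡ/ and /ɡ/; rule 1 does not apply here → [a].
/ɡ/ (between /a/ and /o/) is in the target of rule 3 but the environment (word-finally) is not met → [ɡ].
/o/ meets the environment for rule 1 (before a nasal consonant) → [õ].
/n/ — word-final; rule 4 does not apply here → [n].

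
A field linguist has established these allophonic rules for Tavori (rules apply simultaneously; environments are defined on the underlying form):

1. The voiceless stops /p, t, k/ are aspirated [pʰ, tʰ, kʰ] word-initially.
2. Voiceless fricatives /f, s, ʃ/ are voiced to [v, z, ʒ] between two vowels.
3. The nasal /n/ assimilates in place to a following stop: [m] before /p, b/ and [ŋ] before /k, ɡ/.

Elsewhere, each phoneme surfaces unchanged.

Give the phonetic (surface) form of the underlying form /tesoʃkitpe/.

/t/ (word-initial): word-initially, so rule 1 applies → [tʰ].
/e/ — not in any rule's target class → [e].
/s/ (between /e/ and /o/): between two vowels, so rule 2 applies → [z].
/o/ (between /s/ and /ʃ/) is unaffected → [o].
/ʃ/ (between /o/ and /k/): rule 2 targets it, but not between two vowels → unchanged [ʃ].
/k/ — between /ʃ/ and /i/; rule 1 does not apply here → [k].
/i/ (between /k/ and /t/) is unaffected → [i].
/t/ (between /i/ and /p/): rule 1 targets it, but not word-initially → unchanged [t].
/p/ (between /t/ and /e/): rule 1 targets it, but not word-initially → unchanged [p].
/e/ stays [e].

[tʰezoʃkitpe]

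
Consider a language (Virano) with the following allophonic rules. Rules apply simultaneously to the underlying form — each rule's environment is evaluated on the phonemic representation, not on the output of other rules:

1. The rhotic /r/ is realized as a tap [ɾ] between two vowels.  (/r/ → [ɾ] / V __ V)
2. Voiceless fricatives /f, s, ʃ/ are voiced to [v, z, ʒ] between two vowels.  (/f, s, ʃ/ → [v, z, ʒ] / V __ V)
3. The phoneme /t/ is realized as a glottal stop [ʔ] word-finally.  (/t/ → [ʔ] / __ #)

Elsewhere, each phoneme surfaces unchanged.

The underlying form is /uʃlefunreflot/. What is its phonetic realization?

[uʃlevunrefloʔ]

/ʃ/ (between /u/ and /l/): rule 2 targets it, but not between two vowels → unchanged [ʃ].
/f/ (between /e/ and /u/) occurs between two vowels → [v] by rule 2.
/r/ (between /n/ and /e/) is in the target of rule 1 but the environment (between two vowels) is not met → [r].
/f/ (between /e/ and /l/) is in the target of rule 2 but the environment (between two vowels) is not met → [f].
/t/ (word-final): word-finally, so rule 3 applies → [ʔ].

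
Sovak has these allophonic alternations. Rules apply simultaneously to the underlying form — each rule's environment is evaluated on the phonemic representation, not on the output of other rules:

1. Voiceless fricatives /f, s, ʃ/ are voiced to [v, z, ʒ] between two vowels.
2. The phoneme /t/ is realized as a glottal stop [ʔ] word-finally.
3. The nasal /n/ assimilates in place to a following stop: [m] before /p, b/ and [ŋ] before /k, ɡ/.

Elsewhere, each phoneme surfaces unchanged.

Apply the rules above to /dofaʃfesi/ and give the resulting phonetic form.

/d/ (word-initial): no rule targets it → [d].
/o/ — not in any rule's target class → [o].
/f/ — between /o/ and /a/, between two vowels — surfaces as [v] (rule 1).
/a/ stays [a].
/ʃ/ (between /a/ and /f/) is in the target of rule 1 but the environment (between two vowels) is not met → [ʃ].
/f/ (between /ʃ/ and /e/) fails the environment for rule 1, so it stays [f].
/e/ stays [e].
/s/ (between /e/ and /i/): between two vowels, so rule 1 applies → [z].
/i/ (word-final): no rule targets it → [i].

[dovaʃfezi]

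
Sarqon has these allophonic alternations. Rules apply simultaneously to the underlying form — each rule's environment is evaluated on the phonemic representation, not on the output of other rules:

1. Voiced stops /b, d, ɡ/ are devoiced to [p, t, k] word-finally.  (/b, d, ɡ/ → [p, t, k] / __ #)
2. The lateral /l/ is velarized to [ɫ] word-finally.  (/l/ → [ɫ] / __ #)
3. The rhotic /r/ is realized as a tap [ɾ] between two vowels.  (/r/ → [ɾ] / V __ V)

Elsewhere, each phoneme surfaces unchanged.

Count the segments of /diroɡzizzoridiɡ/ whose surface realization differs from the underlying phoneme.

3

Segments that undergo a rule: /r/ → [ɾ] (rule 3); /r/ → [ɾ] (rule 3); /ɡ/ → [k] (rule 1).
All other segments surface unchanged.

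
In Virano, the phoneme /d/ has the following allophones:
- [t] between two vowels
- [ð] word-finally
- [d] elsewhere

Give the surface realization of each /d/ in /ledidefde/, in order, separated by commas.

[t], [t], [d]

Occurrence 1 (position 3): between two vowels → [t].
Occurrence 2 (position 5): between two vowels → [t].
Occurrence 3 (position 8): no conditioning environment matches → elsewhere allophone [d].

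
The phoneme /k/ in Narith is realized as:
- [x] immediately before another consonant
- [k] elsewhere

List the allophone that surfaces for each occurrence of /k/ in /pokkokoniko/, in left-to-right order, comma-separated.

[x], [k], [k], [k]

Occurrence 1 (position 3): immediately before another consonant → [x].
Occurrence 2 (position 4): no conditioning environment matches → elsewhere allophone [k].
Occurrence 3 (position 6): no conditioning environment matches → elsewhere allophone [k].
Occurrence 4 (position 10): no conditioning environment matches → elsewhere allophone [k].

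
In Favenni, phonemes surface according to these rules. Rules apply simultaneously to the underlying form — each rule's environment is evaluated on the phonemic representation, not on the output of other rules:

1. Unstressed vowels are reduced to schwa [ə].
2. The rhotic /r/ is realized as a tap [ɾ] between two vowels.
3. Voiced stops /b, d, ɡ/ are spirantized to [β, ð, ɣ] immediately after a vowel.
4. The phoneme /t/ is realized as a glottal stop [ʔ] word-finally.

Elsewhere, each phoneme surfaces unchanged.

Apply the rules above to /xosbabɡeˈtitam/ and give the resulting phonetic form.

/x/ stays [x].
Rule 1 applies to /o/ (between /x/ and /s/: in an unstressed syllable) → [ə].
/s/ stays [s].
/b/ (between /s/ and /a/) is in the target of rule 3 but the environment (immediately after a vowel) is not met → [b].
/a/ (between /b/ and /b/): in an unstressed syllable, so rule 1 applies → [ə].
Rule 3 applies to /b/ (between /a/ and /ɡ/: immediately after a vowel) → [β].
/ɡ/ (between /b/ and /e/) fails the environment for rule 3, so it stays [ɡ].
/e/ (between /ɡ/ and /t/): in an unstressed syllable, so rule 1 applies → [ə].
/t/ (between /e/ and /i/) fails the environment for rule 4, so it stays [t].
/i/ (between /t/ and /t/) fails the environment for rule 1, so it stays [i].
/t/ (between /i/ and /a/): rule 4 targets it, but not word-finally → unchanged [t].
/a/ (between /t/ and /m/) occurs in an unstressed syllable → [ə] by rule 1.
/m/ (word-final) is unaffected → [m].

[xəsbəβɡəˈtitəm]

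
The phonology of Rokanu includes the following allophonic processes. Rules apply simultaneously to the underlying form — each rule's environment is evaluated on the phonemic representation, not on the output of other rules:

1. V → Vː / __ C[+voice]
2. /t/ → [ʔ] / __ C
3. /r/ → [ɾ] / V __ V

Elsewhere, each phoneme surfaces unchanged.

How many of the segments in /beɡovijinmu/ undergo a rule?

Segments that undergo a rule: /e/ → [eː] (rule 1); /o/ → [oː] (rule 1); /i/ → [iː] (rule 1); /i/ → [iː] (rule 1).
All other segments surface unchanged.

4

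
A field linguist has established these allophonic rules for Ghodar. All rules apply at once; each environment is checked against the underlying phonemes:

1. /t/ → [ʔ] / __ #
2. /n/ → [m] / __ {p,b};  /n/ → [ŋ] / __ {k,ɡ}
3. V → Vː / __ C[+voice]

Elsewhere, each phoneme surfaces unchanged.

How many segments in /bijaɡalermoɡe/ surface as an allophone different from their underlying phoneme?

Segments that undergo a rule: /i/ → [iː] (rule 3); /a/ → [aː] (rule 3); /a/ → [aː] (rule 3); /e/ → [eː] (rule 3); /o/ → [oː] (rule 3).
All other segments surface unchanged.

5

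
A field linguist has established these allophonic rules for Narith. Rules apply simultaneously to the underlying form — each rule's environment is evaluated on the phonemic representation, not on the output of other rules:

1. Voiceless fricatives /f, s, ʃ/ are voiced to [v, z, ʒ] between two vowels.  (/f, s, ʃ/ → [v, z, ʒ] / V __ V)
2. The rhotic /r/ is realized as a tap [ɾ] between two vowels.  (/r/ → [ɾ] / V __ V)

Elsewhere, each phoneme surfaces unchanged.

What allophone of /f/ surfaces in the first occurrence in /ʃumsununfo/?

[f]

/f/ (between /n/ and /o/) fails the environment for rule 1, so it stays [f].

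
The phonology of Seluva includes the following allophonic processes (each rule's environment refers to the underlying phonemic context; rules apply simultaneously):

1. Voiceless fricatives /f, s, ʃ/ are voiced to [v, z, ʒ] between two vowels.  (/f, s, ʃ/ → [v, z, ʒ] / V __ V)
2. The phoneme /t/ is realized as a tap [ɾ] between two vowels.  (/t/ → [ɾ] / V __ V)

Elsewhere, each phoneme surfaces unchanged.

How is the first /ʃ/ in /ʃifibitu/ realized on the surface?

/ʃ/ (word-initial) is in the target of rule 1 but the environment (between two vowels) is not met → [ʃ].

[ʃ]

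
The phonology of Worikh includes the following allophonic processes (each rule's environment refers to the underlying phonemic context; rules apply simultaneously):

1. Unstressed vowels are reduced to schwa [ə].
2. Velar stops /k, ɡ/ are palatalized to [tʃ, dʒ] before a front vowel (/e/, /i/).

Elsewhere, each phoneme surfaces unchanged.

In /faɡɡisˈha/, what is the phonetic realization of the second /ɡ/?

[dʒ]

/ɡ/ — between /ɡ/ and /i/, before a front vowel — surfaces as [dʒ] (rule 2).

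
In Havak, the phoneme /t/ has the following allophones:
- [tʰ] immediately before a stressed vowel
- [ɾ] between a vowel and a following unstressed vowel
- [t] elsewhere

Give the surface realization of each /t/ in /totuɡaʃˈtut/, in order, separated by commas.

[t], [ɾ], [tʰ], [t]

Occurrence 1 (position 1): no conditioning environment matches → elsewhere allophone [t].
Occurrence 2 (position 3): between a vowel and an unstressed vowel → [ɾ].
Occurrence 3 (position 8): immediately before a stressed vowel → [tʰ].
Occurrence 4 (position 10): no conditioning environment matches → elsewhere allophone [t].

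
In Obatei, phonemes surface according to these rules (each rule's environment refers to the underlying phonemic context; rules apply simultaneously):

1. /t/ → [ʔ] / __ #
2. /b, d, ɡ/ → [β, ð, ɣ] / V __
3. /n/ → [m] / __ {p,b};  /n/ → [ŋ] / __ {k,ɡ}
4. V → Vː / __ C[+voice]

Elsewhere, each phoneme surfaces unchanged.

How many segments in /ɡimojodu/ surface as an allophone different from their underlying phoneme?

Segments that undergo a rule: /i/ → [iː] (rule 4); /o/ → [oː] (rule 4); /o/ → [oː] (rule 4); /d/ → [ð] (rule 2).
All other segments surface unchanged.

4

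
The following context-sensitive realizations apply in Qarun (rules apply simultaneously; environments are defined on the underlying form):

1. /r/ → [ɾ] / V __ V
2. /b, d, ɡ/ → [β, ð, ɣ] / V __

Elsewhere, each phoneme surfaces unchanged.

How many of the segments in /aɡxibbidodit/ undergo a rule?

4

Segments that undergo a rule: /ɡ/ → [ɣ] (rule 2); /b/ → [β] (rule 2); /d/ → [ð] (rule 2); /d/ → [ð] (rule 2).
All other segments surface unchanged.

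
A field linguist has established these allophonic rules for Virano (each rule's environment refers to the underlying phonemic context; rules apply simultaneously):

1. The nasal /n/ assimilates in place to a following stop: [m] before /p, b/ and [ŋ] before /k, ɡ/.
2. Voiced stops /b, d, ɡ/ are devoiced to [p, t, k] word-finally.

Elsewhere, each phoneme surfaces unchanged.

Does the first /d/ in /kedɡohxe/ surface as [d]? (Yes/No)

Yes

/d/ — between /e/ and /ɡ/; rule 2 does not apply here → [d].
The actual realization is [d], which matches [d].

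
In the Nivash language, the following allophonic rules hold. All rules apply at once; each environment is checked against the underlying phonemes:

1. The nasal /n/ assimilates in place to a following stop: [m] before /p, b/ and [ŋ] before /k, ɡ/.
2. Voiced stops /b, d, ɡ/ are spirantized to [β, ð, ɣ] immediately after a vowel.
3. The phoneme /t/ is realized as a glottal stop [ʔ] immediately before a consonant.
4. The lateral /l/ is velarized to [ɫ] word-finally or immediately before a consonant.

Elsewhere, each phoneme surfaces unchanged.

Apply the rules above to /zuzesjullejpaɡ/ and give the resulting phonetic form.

/z/ (word-initial): no rule targets it → [z].
/u/ (between /z/ and /z/): no rule targets it → [u].
/z/ (between /u/ and /e/) is unaffected → [z].
/e/ (between /z/ and /s/): no rule targets it → [e].
/s/ (between /e/ and /j/): no rule targets it → [s].
/j/ — not in any rule's target class → [j].
/u/ — not in any rule's target class → [u].
/l/ — between /u/ and /l/, word-finally or immediately before a consonant — surfaces as [ɫ] (rule 4).
/l/ (between /l/ and /e/) is in the target of rule 4 but the environment (word-finally or immediately before a consonant) is not met → [l].
/e/ — not in any rule's target class → [e].
/j/ — not in any rule's target class → [j].
/p/ — not in any rule's target class → [p].
/a/ stays [a].
/ɡ/ meets the environment for rule 2 (immediately after a vowel) → [ɣ].

[zuzesjuɫlejpaɣ]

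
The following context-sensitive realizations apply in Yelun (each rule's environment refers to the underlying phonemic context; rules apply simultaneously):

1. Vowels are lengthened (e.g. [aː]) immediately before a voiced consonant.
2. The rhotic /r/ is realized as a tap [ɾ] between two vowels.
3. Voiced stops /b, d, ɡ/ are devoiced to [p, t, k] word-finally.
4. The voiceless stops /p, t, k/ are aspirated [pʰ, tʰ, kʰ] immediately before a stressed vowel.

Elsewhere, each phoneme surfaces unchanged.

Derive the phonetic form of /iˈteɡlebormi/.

/i/ (word-initial): rule 1 targets it, but not before a voiced consonant → unchanged [i].
/t/ — between /i/ and /e/, immediately before a stressed vowel — surfaces as [tʰ] (rule 4).
/e/ meets the environment for rule 1 (before a voiced consonant) → [eː].
/ɡ/ — between /e/ and /l/; rule 3 does not apply here → [ɡ].
/l/ — not in any rule's target class → [l].
Rule 1 applies to /e/ (between /l/ and /b/: before a voiced consonant) → [eː].
/b/ (between /e/ and /o/) fails the environment for rule 3, so it stays [b].
Rule 1 applies to /o/ (between /b/ and /r/: before a voiced consonant) → [oː].
/r/ (between /o/ and /m/) is in the target of rule 2 but the environment (between two vowels) is not met → [r].
/m/ (between /r/ and /i/) is unaffected → [m].
/i/ (word-final) is in the target of rule 1 but the environment (before a voiced consonant) is not met → [i].

[iˈtʰeːɡleːboːrmi]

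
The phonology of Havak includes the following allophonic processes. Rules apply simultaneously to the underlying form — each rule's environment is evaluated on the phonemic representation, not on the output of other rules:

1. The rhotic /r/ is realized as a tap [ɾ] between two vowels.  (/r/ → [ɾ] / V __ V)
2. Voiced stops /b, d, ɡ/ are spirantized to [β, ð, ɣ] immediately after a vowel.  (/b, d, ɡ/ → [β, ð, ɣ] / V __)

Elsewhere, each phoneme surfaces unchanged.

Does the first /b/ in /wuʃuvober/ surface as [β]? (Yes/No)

/b/ (between /o/ and /e/) occurs immediately after a vowel → [β] by rule 2.
The actual realization is [β], which matches [β].

Yes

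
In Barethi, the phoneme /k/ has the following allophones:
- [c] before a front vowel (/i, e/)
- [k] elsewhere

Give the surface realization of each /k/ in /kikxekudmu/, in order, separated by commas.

Occurrence 1 (position 1): before a front vowel → [c].
Occurrence 2 (position 3): no conditioning environment matches → elsewhere allophone [k].
Occurrence 3 (position 6): no conditioning environment matches → elsewhere allophone [k].

[c], [k], [k]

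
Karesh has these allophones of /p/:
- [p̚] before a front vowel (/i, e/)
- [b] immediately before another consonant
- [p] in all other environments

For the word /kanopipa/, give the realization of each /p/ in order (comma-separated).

Occurrence 1 (position 5): before a front vowel (/i, e/) → [p̚].
Occurrence 2 (position 7): no conditioning environment matches → elsewhere allophone [p].

[p̚], [p]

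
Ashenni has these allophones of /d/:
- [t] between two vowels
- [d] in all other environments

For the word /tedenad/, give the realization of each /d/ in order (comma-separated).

Occurrence 1 (position 3): between two vowels → [t].
Occurrence 2 (position 7): no conditioning environment matches → elsewhere allophone [d].

[t], [d]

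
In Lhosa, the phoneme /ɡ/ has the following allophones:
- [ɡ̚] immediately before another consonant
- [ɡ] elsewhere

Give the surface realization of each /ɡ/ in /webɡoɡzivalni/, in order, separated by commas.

Occurrence 1 (position 4): no conditioning environment matches → elsewhere allophone [ɡ].
Occurrence 2 (position 6): immediately before another consonant → [ɡ̚].

[ɡ], [ɡ̚]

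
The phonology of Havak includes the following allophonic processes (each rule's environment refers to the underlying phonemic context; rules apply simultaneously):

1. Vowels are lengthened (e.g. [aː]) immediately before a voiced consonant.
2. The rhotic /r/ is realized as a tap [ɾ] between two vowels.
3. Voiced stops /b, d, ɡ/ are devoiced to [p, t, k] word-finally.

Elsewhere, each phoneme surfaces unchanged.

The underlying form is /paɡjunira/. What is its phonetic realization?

[paːɡjuːniːɾa]

/p/ (word-initial) is unaffected → [p].
/a/ meets the environment for rule 1 (before a voiced consonant) → [aː].
/ɡ/ (between /a/ and /j/): rule 3 targets it, but not word-finally → unchanged [ɡ].
/j/ (between /ɡ/ and /u/) is unaffected → [j].
/u/ meets the environment for rule 1 (before a voiced consonant) → [uː].
/n/ — not in any rule's target class → [n].
/i/ (between /n/ and /r/) occurs before a voiced consonant → [iː] by rule 1.
/r/ — between /i/ and /a/, between two vowels — surfaces as [ɾ] (rule 2).
/a/ (word-final): rule 1 targets it, but not before a voiced consonant → unchanged [a].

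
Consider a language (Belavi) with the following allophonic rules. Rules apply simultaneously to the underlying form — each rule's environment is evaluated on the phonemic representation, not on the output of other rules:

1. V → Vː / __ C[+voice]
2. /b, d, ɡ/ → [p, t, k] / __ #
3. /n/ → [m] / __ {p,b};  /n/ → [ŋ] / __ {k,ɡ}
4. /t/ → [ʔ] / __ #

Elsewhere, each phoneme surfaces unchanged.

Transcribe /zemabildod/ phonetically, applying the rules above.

/z/ stays [z].
/e/ — between /z/ and /m/, before a voiced consonant — surfaces as [eː] (rule 1).
/m/ — not in any rule's target class → [m].
/a/ — between /m/ and /b/, before a voiced consonant — surfaces as [aː] (rule 1).
/b/ — between /a/ and /i/; rule 2 does not apply here → [b].
/i/ (between /b/ and /l/): before a voiced consonant, so rule 1 applies → [iː].
/l/ (between /i/ and /d/): no rule targets it → [l].
/d/ (between /l/ and /o/): rule 2 targets it, but not word-finally → unchanged [d].
/o/ (between /d/ and /d/) occurs before a voiced consonant → [oː] by rule 1.
/d/ (word-final) occurs word-finally → [t] by rule 2.

[zeːmaːbiːldoːt]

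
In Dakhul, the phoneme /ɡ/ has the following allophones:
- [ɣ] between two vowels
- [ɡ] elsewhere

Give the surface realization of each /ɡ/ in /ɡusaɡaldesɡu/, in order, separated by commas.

[ɡ], [ɣ], [ɡ]

Occurrence 1 (position 1): no conditioning environment matches → elsewhere allophone [ɡ].
Occurrence 2 (position 5): between two vowels → [ɣ].
Occurrence 3 (position 11): no conditioning environment matches → elsewhere allophone [ɡ].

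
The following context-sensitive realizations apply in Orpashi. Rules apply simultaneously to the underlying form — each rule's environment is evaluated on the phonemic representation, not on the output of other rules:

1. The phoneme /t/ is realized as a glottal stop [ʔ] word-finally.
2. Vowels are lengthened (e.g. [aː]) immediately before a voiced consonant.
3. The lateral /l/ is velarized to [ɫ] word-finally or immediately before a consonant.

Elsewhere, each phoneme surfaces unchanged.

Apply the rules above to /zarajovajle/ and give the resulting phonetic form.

[zaːraːjoːvaːjle]

/z/ (word-initial) is unaffected → [z].
/a/ (between /z/ and /r/) occurs before a voiced consonant → [aː] by rule 2.
/r/ (between /a/ and /a/) is unaffected → [r].
/a/ meets the environment for rule 2 (before a voiced consonant) → [aː].
/j/ (between /a/ and /o/) is unaffected → [j].
/o/ meets the environment for rule 2 (before a voiced consonant) → [oː].
/v/ (between /o/ and /a/): no rule targets it → [v].
/a/ (between /v/ and /j/) occurs before a voiced consonant → [aː] by rule 2.
/j/ (between /a/ and /l/): no rule targets it → [j].
/l/ (between /j/ and /e/) is in the target of rule 3 but the environment (word-finally or immediately before a consonant) is not met → [l].
/e/ — word-final; rule 2 does not apply here → [e].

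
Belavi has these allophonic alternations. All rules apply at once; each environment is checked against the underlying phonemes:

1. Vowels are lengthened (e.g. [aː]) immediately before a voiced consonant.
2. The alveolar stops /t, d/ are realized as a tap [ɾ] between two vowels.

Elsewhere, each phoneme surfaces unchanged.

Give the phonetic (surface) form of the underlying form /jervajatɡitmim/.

[jeːrvaːjatɡitmiːm]

/e/ — between /j/ and /r/, before a voiced consonant — surfaces as [eː] (rule 1).
/a/ meets the environment for rule 1 (before a voiced consonant) → [aː].
/a/ (between /j/ and /t/) is in the target of rule 1 but the environment (before a voiced consonant) is not met → [a].
/t/ (between /a/ and /ɡ/) fails the environment for rule 2, so it stays [t].
/i/ — between /ɡ/ and /t/; rule 1 does not apply here → [i].
/t/ (between /i/ and /m/) is in the target of rule 2 but the environment (between two vowels) is not met → [t].
/i/ — between /m/ and /m/, before a voiced consonant — surfaces as [iː] (rule 1).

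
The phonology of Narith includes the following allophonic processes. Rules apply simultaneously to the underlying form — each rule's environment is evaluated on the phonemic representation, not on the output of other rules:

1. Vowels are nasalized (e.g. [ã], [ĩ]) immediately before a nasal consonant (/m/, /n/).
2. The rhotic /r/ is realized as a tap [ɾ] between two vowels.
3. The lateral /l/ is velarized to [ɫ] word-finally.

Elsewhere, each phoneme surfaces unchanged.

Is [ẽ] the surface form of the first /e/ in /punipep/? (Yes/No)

No

/e/ (between /p/ and /p/): rule 1 targets it, but not before a nasal consonant → unchanged [e].
The actual realization is [e], not [ẽ].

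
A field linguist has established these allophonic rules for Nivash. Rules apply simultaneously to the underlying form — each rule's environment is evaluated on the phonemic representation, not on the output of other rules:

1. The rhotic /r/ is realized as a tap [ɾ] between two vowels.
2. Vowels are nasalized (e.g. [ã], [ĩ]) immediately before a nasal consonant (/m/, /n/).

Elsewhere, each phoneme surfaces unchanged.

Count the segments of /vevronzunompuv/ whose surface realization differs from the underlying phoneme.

Segments that undergo a rule: /o/ → [õ] (rule 2); /u/ → [ũ] (rule 2); /o/ → [õ] (rule 2).
All other segments surface unchanged.

3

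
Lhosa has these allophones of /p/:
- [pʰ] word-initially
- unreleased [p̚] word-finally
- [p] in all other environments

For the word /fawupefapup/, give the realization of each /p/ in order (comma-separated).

Occurrence 1 (position 5): no conditioning environment matches → elsewhere allophone [p].
Occurrence 2 (position 9): no conditioning environment matches → elsewhere allophone [p].
Occurrence 3 (position 11): word-finally → [p̚].

[p], [p], [p̚]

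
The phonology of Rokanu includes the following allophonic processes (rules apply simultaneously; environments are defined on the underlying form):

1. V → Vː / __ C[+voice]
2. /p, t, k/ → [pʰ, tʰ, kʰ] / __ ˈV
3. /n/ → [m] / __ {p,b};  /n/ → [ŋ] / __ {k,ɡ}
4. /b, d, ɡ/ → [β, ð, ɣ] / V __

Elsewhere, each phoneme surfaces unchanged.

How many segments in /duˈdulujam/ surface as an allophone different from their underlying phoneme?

5

Segments that undergo a rule: /u/ → [uː] (rule 1); /d/ → [ð] (rule 4); /u/ → [uː] (rule 1); /u/ → [uː] (rule 1); /a/ → [aː] (rule 1).
All other segments surface unchanged.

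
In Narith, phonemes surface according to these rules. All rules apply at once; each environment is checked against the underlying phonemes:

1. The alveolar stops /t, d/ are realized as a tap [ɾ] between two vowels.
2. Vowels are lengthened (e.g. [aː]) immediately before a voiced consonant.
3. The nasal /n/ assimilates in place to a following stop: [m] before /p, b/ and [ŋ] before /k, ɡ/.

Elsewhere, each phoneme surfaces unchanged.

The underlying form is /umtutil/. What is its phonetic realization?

Rule 2 applies to /u/ (word-initial: before a voiced consonant) → [uː].
/t/ — between /m/ and /u/; rule 1 does not apply here → [t].
/u/ — between /t/ and /t/; rule 2 does not apply here → [u].
/t/ (between /u/ and /i/): between two vowels, so rule 1 applies → [ɾ].
/i/ (between /t/ and /l/): before a voiced consonant, so rule 2 applies → [iː].

[uːmtuɾiːl]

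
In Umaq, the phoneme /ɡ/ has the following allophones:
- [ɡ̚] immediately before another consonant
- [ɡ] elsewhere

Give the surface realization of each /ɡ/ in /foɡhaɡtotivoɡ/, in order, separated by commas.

Occurrence 1 (position 3): immediately before another consonant → [ɡ̚].
Occurrence 2 (position 6): immediately before another consonant → [ɡ̚].
Occurrence 3 (position 13): no conditioning environment matches → elsewhere allophone [ɡ].

[ɡ̚], [ɡ̚], [ɡ]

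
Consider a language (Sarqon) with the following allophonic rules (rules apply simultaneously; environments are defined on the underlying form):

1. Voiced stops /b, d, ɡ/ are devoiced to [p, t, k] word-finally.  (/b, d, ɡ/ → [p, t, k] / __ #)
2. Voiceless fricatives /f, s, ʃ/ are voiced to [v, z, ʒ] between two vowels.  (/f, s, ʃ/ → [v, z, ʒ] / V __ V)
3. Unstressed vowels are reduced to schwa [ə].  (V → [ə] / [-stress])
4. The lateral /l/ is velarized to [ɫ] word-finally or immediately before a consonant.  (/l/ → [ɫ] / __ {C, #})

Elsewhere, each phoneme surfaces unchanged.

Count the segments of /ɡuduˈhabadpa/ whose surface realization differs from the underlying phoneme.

Segments that undergo a rule: /u/ → [ə] (rule 3); /u/ → [ə] (rule 3); /a/ → [ə] (rule 3); /a/ → [ə] (rule 3).
All other segments surface unchanged.

4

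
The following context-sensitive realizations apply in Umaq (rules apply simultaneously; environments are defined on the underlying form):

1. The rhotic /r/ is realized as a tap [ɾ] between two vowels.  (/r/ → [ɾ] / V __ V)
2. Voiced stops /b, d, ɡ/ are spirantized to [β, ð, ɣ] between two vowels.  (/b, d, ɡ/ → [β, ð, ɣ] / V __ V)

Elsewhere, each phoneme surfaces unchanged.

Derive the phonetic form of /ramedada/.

/r/ (word-initial): rule 1 targets it, but not between two vowels → unchanged [r].
/a/ (between /r/ and /m/) is unaffected → [a].
/m/ stays [m].
/e/ (between /m/ and /d/) is unaffected → [e].
/d/ (between /e/ and /a/): between two vowels, so rule 2 applies → [ð].
/a/ (between /d/ and /d/): no rule targets it → [a].
/d/ — between /a/ and /a/, between two vowels — surfaces as [ð] (rule 2).
/a/ — not in any rule's target class → [a].

[rameðaða]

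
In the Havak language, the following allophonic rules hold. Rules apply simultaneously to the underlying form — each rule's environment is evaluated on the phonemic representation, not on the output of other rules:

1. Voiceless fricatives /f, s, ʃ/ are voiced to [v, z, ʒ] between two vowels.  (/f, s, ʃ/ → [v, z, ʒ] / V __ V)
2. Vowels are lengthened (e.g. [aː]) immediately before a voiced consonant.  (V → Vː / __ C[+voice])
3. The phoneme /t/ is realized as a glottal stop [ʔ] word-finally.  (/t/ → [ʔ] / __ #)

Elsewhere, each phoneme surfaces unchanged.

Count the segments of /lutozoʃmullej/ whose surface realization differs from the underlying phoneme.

3

Segments that undergo a rule: /o/ → [oː] (rule 2); /u/ → [uː] (rule 2); /e/ → [eː] (rule 2).
All other segments surface unchanged.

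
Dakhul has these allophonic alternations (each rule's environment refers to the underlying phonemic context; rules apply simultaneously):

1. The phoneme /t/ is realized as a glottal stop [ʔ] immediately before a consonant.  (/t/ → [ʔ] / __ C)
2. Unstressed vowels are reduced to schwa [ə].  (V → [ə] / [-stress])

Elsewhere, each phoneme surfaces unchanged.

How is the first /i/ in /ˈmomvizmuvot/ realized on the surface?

[ə]

Rule 2 applies to /i/ (between /v/ and /z/: in an unstressed syllable) → [ə].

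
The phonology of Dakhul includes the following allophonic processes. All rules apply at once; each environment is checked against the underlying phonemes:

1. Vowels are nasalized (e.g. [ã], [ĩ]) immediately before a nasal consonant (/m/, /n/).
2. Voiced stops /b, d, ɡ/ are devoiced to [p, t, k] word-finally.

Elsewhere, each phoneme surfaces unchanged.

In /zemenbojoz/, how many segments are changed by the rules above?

Segments that undergo a rule: /e/ → [ẽ] (rule 1); /e/ → [ẽ] (rule 1).
All other segments surface unchanged.

2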